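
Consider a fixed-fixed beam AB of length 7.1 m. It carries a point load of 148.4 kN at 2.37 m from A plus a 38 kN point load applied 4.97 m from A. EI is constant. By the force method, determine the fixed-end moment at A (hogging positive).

Take the two fixed-end moments M_A, M_B as redundants; the released structure is the simple span AB.
On the primary (simply-supported) span, the end slopes from the loading are:
  at A: point load 148.4 at a = 2.37: Pab(L + b)/(6LEI) = 462/EI
  at B: point load 148.4 at a = 2.37: Pab(L + a)/(6LEI) = 369.8/EI
  at A: point load 38 at a = 4.97: Pab(L + b)/(6LEI) = 87.16/EI
  at B: point load 38 at a = 4.97: Pab(L + a)/(6LEI) = 114/EI
  θ_A0 = 549.1/EI,  θ_B0 = 483.8/EI
Flexibility coefficients: a unit moment at one end gives L/(3EI) there and L/(6EI) at the far end, so f₁₁ = f₂₂ = 2.367/EI and f₁₂ = f₂₁ = 1.183/EI.
Compatibility — zero rotation at each built-in end:
  2.367 M_A + 1.183 M_B = 549.1
  1.183 M_A + 2.367 M_B = 483.8
Solving the pair gives M_A = 173.1 kN·m and M_B = 117.9 kN·m (hogging).

M_A = 173.1 kN·m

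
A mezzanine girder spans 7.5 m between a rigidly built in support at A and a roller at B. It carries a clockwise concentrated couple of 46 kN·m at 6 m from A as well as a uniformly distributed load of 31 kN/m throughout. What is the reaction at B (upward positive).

Take the reaction at B as the redundant and release it; the primary structure is a cantilever fixed at A.
Downward deflection at the released point B due to the loads:
  clockwise couple 46 at a = 6: M₀a(2L − a)/(2EI) = 1242/EI
  UDL 31: wL⁴/(8EI) = 12261/EI
  δ_0 = 13503/EI
Tip deflection under a unit load at B: L³/(3EI) = 140.6/EI.
Compatibility at B: δ_0 − R_B·δ_{BB} = 0, so R_B = 13503/140.6 = 96.02 kN.

R_B = 96.02 kN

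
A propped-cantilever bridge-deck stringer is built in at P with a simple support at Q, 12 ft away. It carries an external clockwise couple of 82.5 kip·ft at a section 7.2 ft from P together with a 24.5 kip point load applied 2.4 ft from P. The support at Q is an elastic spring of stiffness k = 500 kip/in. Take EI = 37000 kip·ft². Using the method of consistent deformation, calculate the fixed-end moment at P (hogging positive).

Remove the prop at Q; the released (primary) structure is a cantilever built in at P.
Deflection at Q on the released cantilever, summing each load's contribution:
  clockwise couple 82.5 at a = 7.2: M₀a(2L − a)/(2EI) = 4990/EI
  point load 24.5 at a = 2.4: Pa²(3L − a)/(6EI) = 790.3/EI
  δ_0 = 5780/EI
Tip deflection under a unit load at Q: L³/(3EI) = 576/EI.
With EI = 37000 kip·ft²: δ_0 = 0.15621 ft and δ_{QQ} = 0.015568 ft/kip.
Compatibility — the spring shortens by R_Q/k under the reaction it provides: δ_0 − R_Q·δ_{QQ} = R_Q/k. With 1/k = 1/(500×12) ft/kip = 0.000167 ft/kip, R_Q = δ_0 / (δ_{QQ} + 1/k) = 0.15621 / (0.015568 + 0.000167) = 9.928 kip.
Moment equilibrium about P: M_P = Σ(load moments about P) − R_Q·L = 141.3 − 9.928×12 = 22.16 kip·ft.

M_P = 22.16 kip·ft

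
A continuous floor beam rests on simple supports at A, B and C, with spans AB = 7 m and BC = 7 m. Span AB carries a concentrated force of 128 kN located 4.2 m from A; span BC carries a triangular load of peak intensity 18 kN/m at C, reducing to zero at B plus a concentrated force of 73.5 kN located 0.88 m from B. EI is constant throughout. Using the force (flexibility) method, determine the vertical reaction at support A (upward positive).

R_A = 31.45 kN

Insert a hinge at B; M_B is the redundant, and each span becomes simply supported.
Rotations at B on the released spans (each span's end-slope, ×1/EI):
  span AB: point load 128 at a = 4.2: Pab(L + a)/(6LEI) = 401.4/EI
  span BC: triangular load, peak 18: 7w₀L³/(360EI) = 120/EI
  span BC: point load 73.5 at a = 0.88: Pab(L + b)/(6LEI) = 123.7/EI
  relative rotation θ_0 = (401.4 + 243.7)/EI = 645.1/EI
A unit hogging moment at B produces rotation L₁/(3EI) + L₂/(3EI) = 4.667/EI.
Compatibility: M_B·(L₁+L₂)/(3EI) = θ_0, giving M_B = 138.2 kN·m (hogging).
Span AB, ΣM about A with M_B applied at B: R_B^{AB}·7 = 537.6 + 138.2, so R_B^{AB} = 96.55 kN and R_A = 128 − 96.55 = 31.45 kN.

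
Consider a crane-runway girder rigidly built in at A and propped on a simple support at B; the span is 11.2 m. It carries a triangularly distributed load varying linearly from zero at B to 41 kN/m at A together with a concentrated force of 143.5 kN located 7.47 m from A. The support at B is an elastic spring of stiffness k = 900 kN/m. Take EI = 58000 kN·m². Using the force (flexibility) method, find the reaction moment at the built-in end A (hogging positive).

M_A = 743.9 kN·m

Choose R_B as the redundant. The primary structure is the cantilever fixed at A.
Primary-structure tip deflection at B by superposition:
  triangular load, peak 41 at the fixed end: w₀L⁴/(30EI) = 21505/EI
  point load 143.5 at a = 7.47: Pa²(3L − a)/(6EI) = 34872/EI
  δ_0 = 56377/EI
Flexibility coefficient — unit upward force at B: δ_{BB} = L³/(3EI) = 468.3/EI.
With EI = 58000 kN·m²: δ_0 = 0.97202 m and δ_{BB} = 0.008074 m/kN.
Compatibility — the spring shortens by R_B/k under the reaction it provides: δ_0 − R_B·δ_{BB} = R_B/k. With 1/k = 0.001111 m/kN, R_B = δ_0 / (δ_{BB} + 1/k) = 0.97202 / (0.008074 + 0.001111) = 105.8 kN.
Moment equilibrium about A: M_A = Σ(load moments about A) − R_B·L = 1929 − 105.8×11.2 = 743.9 kN·m.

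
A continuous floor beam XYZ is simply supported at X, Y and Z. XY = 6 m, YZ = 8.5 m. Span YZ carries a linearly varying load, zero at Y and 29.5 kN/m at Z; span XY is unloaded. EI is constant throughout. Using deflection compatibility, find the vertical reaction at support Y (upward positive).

R_Y = 62.51 kN

Take M_Y as the redundant. Released structure: two simple spans XY and YZ with a hinge at Y.
Rotations at Y on the released spans (each span's end-slope, ×1/EI):
  span YZ: triangular load, peak 29.5: 7w₀L³/(360EI) = 352.3/EI
  relative rotation θ_0 = (0 + 352.3)/EI = 352.3/EI
A unit hogging moment at Y produces rotation L₁/(3EI) + L₂/(3EI) = 4.833/EI.
Slope continuity at Y: θ_0 = M_Y·4.833/EI, so M_Y = 352.3/4.833 = 72.88 kN·m (hogging).
Span XY, ΣM about X with M_Y applied at Y: R_Y^{XY}·6 = 0 + 72.88, so R_Y^{XY} = 12.15 kN and R_X = 0 − 12.15 = -12.15 kN.
Span YZ, ΣM about Z: R_Y^{YZ}·8.5 = 355.2 + 72.88, so R_Y^{YZ} = 50.37 kN and R_Z = 125.4 − 50.37 = 75.01 kN.
R_Y = 12.15 + 50.37 = 62.51 kN.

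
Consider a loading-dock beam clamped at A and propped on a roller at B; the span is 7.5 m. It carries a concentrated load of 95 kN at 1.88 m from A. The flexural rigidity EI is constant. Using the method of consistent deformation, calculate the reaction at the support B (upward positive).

R_B = 8.206 kN

Take the reaction at B as the redundant and release it; the primary structure is a cantilever fixed at A.
Deflection at B on the released cantilever, summing each load's contribution:
  point load 95 at a = 1.88: Pa²(3L − a)/(6EI) = 1154/EI
Flexibility coefficient — unit upward force at B: δ_{BB} = L³/(3EI) = 140.6/EI.
Compatibility at B: δ_0 − R_B·δ_{BB} = 0, so R_B = 1154/140.6 = 8.206 kN.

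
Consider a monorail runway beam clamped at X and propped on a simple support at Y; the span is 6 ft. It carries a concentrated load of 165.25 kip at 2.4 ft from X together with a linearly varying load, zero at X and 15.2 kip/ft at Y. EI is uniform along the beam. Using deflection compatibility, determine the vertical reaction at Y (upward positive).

Choose R_Y as the redundant. The primary structure is the cantilever fixed at X.
Primary-structure tip deflection at Y by superposition:
  point load 165.25 at a = 2.4: Pa²(3L − a)/(6EI) = 2475/EI
  triangular load, peak 15.2 at the free end: 11w₀L⁴/(120EI) = 1806/EI
  δ_0 = 4281/EI
Tip deflection under a unit load at Y: L³/(3EI) = 72/EI.
The prop prevents deflection at Y: R_Y = δ_0/δ_{YY} = 4281/72 = 59.45 kip.

R_Y = 59.45 kip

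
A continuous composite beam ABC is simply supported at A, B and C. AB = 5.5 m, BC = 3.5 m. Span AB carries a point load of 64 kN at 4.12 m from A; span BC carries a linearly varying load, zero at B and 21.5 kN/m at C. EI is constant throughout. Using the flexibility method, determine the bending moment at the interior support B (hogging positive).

M_B = 41.33 kN·m

Take M_B as the redundant. Released structure: two simple spans AB and BC with a hinge at B.
Discontinuity in slope at B on the released structure — sum the simple-span end rotations:
  span AB: point load 64 at a = 4.12: Pab(L + a)/(6LEI) = 106.1/EI
  span BC: triangular load, peak 21.5: 7w₀L³/(360EI) = 17.92/EI
  relative rotation θ_0 = (106.1 + 17.92)/EI = 124/EI
A unit hogging moment at B produces rotation L₁/(3EI) + L₂/(3EI) = 3/EI.
Compatibility: M_B·(L₁+L₂)/(3EI) = θ_0, giving M_B = 41.33 kN·m (hogging).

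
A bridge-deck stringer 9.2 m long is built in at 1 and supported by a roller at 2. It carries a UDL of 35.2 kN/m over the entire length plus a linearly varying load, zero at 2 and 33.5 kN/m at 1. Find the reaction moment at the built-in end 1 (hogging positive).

M_1 = 561.4 kN·m

Take the reaction at 2 as the redundant and release it; the primary structure is a cantilever fixed at 1.
Downward deflection at the released point 2 due to the loads:
  UDL 35.2: wL⁴/(8EI) = 31521/EI
  triangular load, peak 33.5 at the fixed end: w₀L⁴/(30EI) = 8000/EI
  δ_0 = 39521/EI
Tip deflection under a unit load at 2: L³/(3EI) = 259.6/EI.
Compatibility at 2: δ_0 − R_2·δ_{22} = 0, so R_2 = 39521/259.6 = 152.3 kN.
Moment equilibrium about 1: M_1 = Σ(load moments about 1) − R_2·L = 1962 − 152.3×9.2 = 561.4 kN·m.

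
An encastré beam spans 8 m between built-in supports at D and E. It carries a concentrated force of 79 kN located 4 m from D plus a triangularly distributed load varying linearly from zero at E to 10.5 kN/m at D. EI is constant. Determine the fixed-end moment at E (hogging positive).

M_E = 101.4 kN·m

Take the two fixed-end moments M_D, M_E as redundants; the released structure is the simple span DE.
On the primary (simply-supported) span, the end slopes from the loading are:
  at D: point load 79 at a = 4: Pab(L + b)/(6LEI) = 316/EI
  at E: point load 79 at a = 4: Pab(L + a)/(6LEI) = 316/EI
  at D: triangular load, peak 10.5: w₀L³/(45EI) = 119.5/EI
  at E: triangular load, peak 10.5: 7w₀L³/(360EI) = 104.5/EI
  θ_D0 = 435.5/EI,  θ_E0 = 420.5/EI
Flexibility coefficients: a unit moment at one end gives L/(3EI) there and L/(6EI) at the far end, so f₁₁ = f₂₂ = 2.667/EI and f₁₂ = f₂₁ = 1.333/EI.
Compatibility — zero rotation at each built-in end:
  2.667 M_D + 1.333 M_E = 435.5
  1.333 M_D + 2.667 M_E = 420.5
Solving the pair gives M_D = 112.6 kN·m and M_E = 101.4 kN·m (hogging).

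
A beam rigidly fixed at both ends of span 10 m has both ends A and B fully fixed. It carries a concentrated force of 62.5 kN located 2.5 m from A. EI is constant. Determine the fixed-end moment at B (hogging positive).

M_B = 29.3 kN·m

Release both end moments; the primary structure is a simply-supported span AB with redundants M_A and M_B.
End rotations of the released simple span under the applied load (×1/EI):
  at A: point load 62.5 at a = 2.5: Pab(L + b)/(6LEI) = 341.8/EI
  at B: point load 62.5 at a = 2.5: Pab(L + a)/(6LEI) = 244.1/EI
  θ_A0 = 341.8/EI,  θ_B0 = 244.1/EI
Flexibility coefficients: a unit moment at one end gives L/(3EI) there and L/(6EI) at the far end, so f₁₁ = f₂₂ = 3.333/EI and f₁₂ = f₂₁ = 1.667/EI.
Compatibility — zero rotation at each built-in end:
  3.333 M_A + 1.667 M_B = 341.8
  1.667 M_A + 3.333 M_B = 244.1
Solving the pair gives M_A = 87.89 kN·m and M_B = 29.3 kN·m (hogging).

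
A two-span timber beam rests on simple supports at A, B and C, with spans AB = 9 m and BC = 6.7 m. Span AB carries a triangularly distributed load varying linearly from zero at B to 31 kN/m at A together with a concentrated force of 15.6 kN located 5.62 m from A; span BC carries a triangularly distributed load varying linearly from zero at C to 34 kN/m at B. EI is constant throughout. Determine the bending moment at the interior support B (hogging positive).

M_B = 142.7 kN·m

Release continuity at B by inserting a hinge; the redundant is the internal moment M_B. The primary structure is two simply-supported spans AB and BC.
End slopes at the hinge B, treating each span as simply supported:
  span AB: triangular load, peak 31: 7w₀L³/(360EI) = 439.4/EI
  span AB: point load 15.6 at a = 5.62: Pab(L + a)/(6LEI) = 80.23/EI
  span BC: triangular load, peak 34: w₀L³/(45EI) = 227.2/EI
  relative rotation θ_0 = (519.7 + 227.2)/EI = 746.9/EI
A unit hogging moment at B produces rotation L₁/(3EI) + L₂/(3EI) = 5.233/EI.
Slope continuity at B: θ_0 = M_B·5.233/EI, so M_B = 746.9/5.233 = 142.7 kN·m (hogging).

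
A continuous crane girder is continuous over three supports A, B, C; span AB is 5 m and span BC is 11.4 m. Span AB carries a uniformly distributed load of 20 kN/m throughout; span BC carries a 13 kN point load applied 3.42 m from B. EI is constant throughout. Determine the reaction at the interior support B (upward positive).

R_B = 69.87 kN

Release continuity at B by inserting a hinge; the redundant is the internal moment M_B. The primary structure is two simply-supported spans AB and BC.
Discontinuity in slope at B on the released structure — sum the simple-span end rotations:
  span AB: UDL 20: wL³/(24EI) = 104.2/EI
  span BC: point load 13 at a = 3.42: Pab(L + b)/(6LEI) = 100.5/EI
  relative rotation θ_0 = (104.2 + 100.5)/EI = 204.7/EI
A unit hogging moment at B produces rotation L₁/(3EI) + L₂/(3EI) = 5.467/EI.
Slope continuity at B: θ_0 = M_B·5.467/EI, so M_B = 204.7/5.467 = 37.44 kN·m (hogging).
Span AB, ΣM about A with M_B applied at B: R_B^{AB}·5 = 250 + 37.44, so R_B^{AB} = 57.49 kN and R_A = 100 − 57.49 = 42.51 kN.
Span BC, ΣM about C: R_B^{BC}·11.4 = 103.7 + 37.44, so R_B^{BC} = 12.38 kN and R_C = 13 − 12.38 = 0.6155 kN.
R_B = 57.49 + 12.38 = 69.87 kN.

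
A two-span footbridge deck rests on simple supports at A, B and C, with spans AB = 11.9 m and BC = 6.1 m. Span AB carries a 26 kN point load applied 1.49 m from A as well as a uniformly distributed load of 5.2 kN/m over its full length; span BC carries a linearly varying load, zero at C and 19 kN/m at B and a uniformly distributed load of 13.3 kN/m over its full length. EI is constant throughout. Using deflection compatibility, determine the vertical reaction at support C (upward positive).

R_C = 41.78 kN

Insert a hinge at B; M_B is the redundant, and each span becomes simply supported.
Discontinuity in slope at B on the released structure — sum the simple-span end rotations:
  span AB: point load 26 at a = 1.49: Pab(L + a)/(6LEI) = 75.63/EI
  span AB: UDL 5.2: wL³/(24EI) = 365.1/EI
  span BC: triangular load, peak 19: w₀L³/(45EI) = 95.84/EI
  span BC: UDL 13.3: wL³/(24EI) = 125.8/EI
  relative rotation θ_0 = (440.7 + 221.6)/EI = 662.4/EI
A unit hogging moment at B produces rotation L₁/(3EI) + L₂/(3EI) = 6/EI.
Slope continuity at B: θ_0 = M_B·6/EI, so M_B = 662.4/6 = 110.4 kN·m (hogging).
Span BC, ΣM about C: R_B^{BC}·6.1 = 483.1 + 110.4, so R_B^{BC} = 97.3 kN and R_C = 139.1 − 97.3 = 41.78 kN.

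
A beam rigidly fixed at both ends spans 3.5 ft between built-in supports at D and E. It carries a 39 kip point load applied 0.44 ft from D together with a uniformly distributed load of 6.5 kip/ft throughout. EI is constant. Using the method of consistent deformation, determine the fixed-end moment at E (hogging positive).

M_E = 8.521 kip·ft

Release both end moments; the primary structure is a simply-supported span DE with redundants M_D and M_E.
End rotations of the released simple span under the applied load (×1/EI):
  at D: point load 39 at a = 0.44: Pab(L + b)/(6LEI) = 16.4/EI
  at E: point load 39 at a = 0.44: Pab(L + a)/(6LEI) = 9.852/EI
  at D: UDL 6.5: wL³/(24EI) = 11.61/EI
  at E: UDL 6.5: wL³/(24EI) = 11.61/EI
  θ_D0 = 28.01/EI,  θ_E0 = 21.46/EI
Flexibility coefficients: a unit moment at one end gives L/(3EI) there and L/(6EI) at the far end, so f₁₁ = f₂₂ = 1.167/EI and f₁₂ = f₂₁ = 0.5833/EI.
Compatibility — zero rotation at each built-in end:
  1.167 M_D + 0.5833 M_E = 28.01
  0.5833 M_D + 1.167 M_E = 21.46
Solving the pair gives M_D = 19.75 kip·ft and M_E = 8.521 kip·ft (hogging).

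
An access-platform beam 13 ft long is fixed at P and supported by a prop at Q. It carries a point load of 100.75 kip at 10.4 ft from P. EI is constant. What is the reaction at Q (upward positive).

Release the roller at Q. Primary structure: cantilever fixed at P.
Primary-structure tip deflection at Q by superposition:
  point load 100.75 at a = 10.4: Pa²(3L − a)/(6EI) = 51943/EI
Flexibility coefficient — unit upward force at Q: δ_{QQ} = L³/(3EI) = 732.3/EI.
Compatibility at Q: δ_0 − R_Q·δ_{QQ} = 0, so R_Q = 51943/732.3 = 70.93 kip.

R_Q = 70.93 kip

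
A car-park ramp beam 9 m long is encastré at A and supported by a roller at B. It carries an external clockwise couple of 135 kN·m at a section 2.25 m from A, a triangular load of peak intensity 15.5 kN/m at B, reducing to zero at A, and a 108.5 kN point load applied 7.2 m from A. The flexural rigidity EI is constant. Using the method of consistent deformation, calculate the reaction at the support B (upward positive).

Remove the prop at B; the released (primary) structure is a cantilever built in at A.
Primary-structure tip deflection at B by superposition:
  clockwise couple 135 at a = 2.25: M₀a(2L − a)/(2EI) = 2392/EI
  triangular load, peak 15.5 at the free end: 11w₀L⁴/(120EI) = 9322/EI
  point load 108.5 at a = 7.2: Pa²(3L − a)/(6EI) = 18561/EI
  δ_0 = 30275/EI
Flexibility coefficient — unit upward force at B: δ_{BB} = L³/(3EI) = 243/EI.
The prop prevents deflection at B: R_B = δ_0/δ_{BB} = 30275/243 = 124.6 kN.

R_B = 124.6 kN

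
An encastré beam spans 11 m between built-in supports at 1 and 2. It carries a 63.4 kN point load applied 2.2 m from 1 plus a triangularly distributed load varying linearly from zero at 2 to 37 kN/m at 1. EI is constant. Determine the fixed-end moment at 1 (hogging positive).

Release both end moments; the primary structure is a simply-supported span 12 with redundants M_1 and M_2.
On the primary (simply-supported) span, the end slopes from the loading are:
  at 1: point load 63.4 at a = 2.2: Pab(L + b)/(6LEI) = 368.2/EI
  at 2: point load 63.4 at a = 2.2: Pab(L + a)/(6LEI) = 245.5/EI
  at 1: triangular load, peak 37: w₀L³/(45EI) = 1094/EI
  at 2: triangular load, peak 37: 7w₀L³/(360EI) = 957.6/EI
  θ_10 = 1463/EI,  θ_20 = 1203/EI
Flexibility coefficients: a unit moment at one end gives L/(3EI) there and L/(6EI) at the far end, so f₁₁ = f₂₂ = 3.667/EI and f₁₂ = f₂₁ = 1.833/EI.
Compatibility — zero rotation at each built-in end:
  3.667 M_1 + 1.833 M_2 = 1463
  1.833 M_1 + 3.667 M_2 = 1203
Solving the pair gives M_1 = 313.1 kN·m and M_2 = 171.6 kN·m (hogging).

M_1 = 313.1 kN·m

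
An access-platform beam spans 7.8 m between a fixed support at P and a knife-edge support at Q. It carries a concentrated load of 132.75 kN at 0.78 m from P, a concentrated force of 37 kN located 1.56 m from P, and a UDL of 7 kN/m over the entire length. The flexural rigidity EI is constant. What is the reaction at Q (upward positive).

Remove the prop at Q; the released (primary) structure is a cantilever built in at P.
Downward deflection at the released point Q due to the loads:
  point load 132.75 at a = 0.78: Pa²(3L − a)/(6EI) = 304.5/EI
  point load 37 at a = 1.56: Pa²(3L − a)/(6EI) = 327.8/EI
  UDL 7: wL⁴/(8EI) = 3239/EI
  δ_0 = 3871/EI
Tip deflection under a unit load at Q: L³/(3EI) = 158.2/EI.
Compatibility at Q: δ_0 − R_Q·δ_{QQ} = 0, so R_Q = 3871/158.2 = 24.47 kN.

R_Q = 24.47 kN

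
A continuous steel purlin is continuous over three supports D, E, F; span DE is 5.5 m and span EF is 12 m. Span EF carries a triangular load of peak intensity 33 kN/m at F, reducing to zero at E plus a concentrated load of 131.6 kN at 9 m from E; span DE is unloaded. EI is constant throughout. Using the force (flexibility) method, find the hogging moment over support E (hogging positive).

M_E = 317 kN·m

Release continuity at E by inserting a hinge; the redundant is the internal moment M_E. The primary structure is two simply-supported spans DE and EF.
Rotations at E on the released spans (each span's end-slope, ×1/EI):
  span EF: triangular load, peak 33: 7w₀L³/(360EI) = 1109/EI
  span EF: point load 131.6 at a = 9: Pab(L + b)/(6LEI) = 740.2/EI
  relative rotation θ_0 = (0 + 1849)/EI = 1849/EI
A unit hogging moment at E produces rotation L₁/(3EI) + L₂/(3EI) = 5.833/EI.
Slope continuity at E: θ_0 = M_E·5.833/EI, so M_E = 1849/5.833 = 317 kN·m (hogging).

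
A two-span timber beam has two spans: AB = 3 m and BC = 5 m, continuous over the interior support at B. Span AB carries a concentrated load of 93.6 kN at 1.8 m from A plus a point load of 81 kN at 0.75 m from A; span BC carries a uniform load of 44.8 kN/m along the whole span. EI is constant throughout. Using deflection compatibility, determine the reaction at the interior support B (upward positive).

Release continuity at B by inserting a hinge; the redundant is the internal moment M_B. The primary structure is two simply-supported spans AB and BC.
Discontinuity in slope at B on the released structure — sum the simple-span end rotations:
  span AB: point load 93.6 at a = 1.8: Pab(L + a)/(6LEI) = 53.91/EI
  span AB: point load 81 at a = 0.75: Pab(L + a)/(6LEI) = 28.48/EI
  span BC: UDL 44.8: wL³/(24EI) = 233.3/EI
  relative rotation θ_0 = (82.39 + 233.3)/EI = 315.7/EI
A unit hogging moment at B produces rotation L₁/(3EI) + L₂/(3EI) = 2.667/EI.
Slope continuity at B: θ_0 = M_B·2.667/EI, so M_B = 315.7/2.667 = 118.4 kN·m (hogging).
Span AB, ΣM about A with M_B applied at B: R_B^{AB}·3 = 229.2 + 118.4, so R_B^{AB} = 115.9 kN and R_A = 174.6 − 115.9 = 58.72 kN.
Span BC, ΣM about C: R_B^{BC}·5 = 560 + 118.4, so R_B^{BC} = 135.7 kN and R_C = 224 − 135.7 = 88.32 kN.
R_B = 115.9 + 135.7 = 251.6 kN.

R_B = 251.6 kN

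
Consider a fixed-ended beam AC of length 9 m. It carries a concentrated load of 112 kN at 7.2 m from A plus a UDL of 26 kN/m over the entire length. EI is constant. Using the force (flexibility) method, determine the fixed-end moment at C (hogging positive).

Take the two fixed-end moments M_A, M_C as redundants; the released structure is the simple span AC.
End rotations of the released simple span under the applied load (×1/EI):
  at A: point load 112 at a = 7.2: Pab(L + b)/(6LEI) = 290.3/EI
  at C: point load 112 at a = 7.2: Pab(L + a)/(6LEI) = 435.5/EI
  at A: UDL 26: wL³/(24EI) = 789.8/EI
  at C: UDL 26: wL³/(24EI) = 789.8/EI
  θ_A0 = 1080/EI,  θ_C0 = 1225/EI
Flexibility coefficients: a unit moment at one end gives L/(3EI) there and L/(6EI) at the far end, so f₁₁ = f₂₂ = 3/EI and f₁₂ = f₂₁ = 1.5/EI.
Compatibility — zero rotation at each built-in end:
  3 M_A + 1.5 M_C = 1080
  1.5 M_A + 3 M_C = 1225
Solving the pair gives M_A = 207.8 kN·m and M_C = 304.5 kN·m (hogging).

M_C = 304.5 kN·m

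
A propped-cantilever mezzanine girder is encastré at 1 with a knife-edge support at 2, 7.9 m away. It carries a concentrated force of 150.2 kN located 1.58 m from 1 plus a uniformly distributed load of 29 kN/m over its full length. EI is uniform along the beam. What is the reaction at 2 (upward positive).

Release the roller at 2. Primary structure: cantilever fixed at 1.
Downward deflection at the released point 2 due to the loads:
  point load 150.2 at a = 1.58: Pa²(3L − a)/(6EI) = 1382/EI
  UDL 29: wL⁴/(8EI) = 14119/EI
  δ_0 = 15502/EI
Flexibility coefficient — unit upward force at 2: δ_{22} = L³/(3EI) = 164.3/EI.
The prop prevents deflection at 2: R_2 = δ_0/δ_{22} = 15502/164.3 = 94.32 kN.

R_2 = 94.32 kN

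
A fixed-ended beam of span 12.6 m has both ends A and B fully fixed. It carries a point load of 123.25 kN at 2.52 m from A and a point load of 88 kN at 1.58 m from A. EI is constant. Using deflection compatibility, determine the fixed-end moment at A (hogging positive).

Release both end moments; the primary structure is a simply-supported span AB with redundants M_A and M_B.
Simple-span end rotations at A and B under the given loads:
  at A: point load 123.25 at a = 2.52: Pab(L + b)/(6LEI) = 939.2/EI
  at B: point load 123.25 at a = 2.52: Pab(L + a)/(6LEI) = 626.1/EI
  at A: point load 88 at a = 1.58: Pab(L + b)/(6LEI) = 478.7/EI
  at B: point load 88 at a = 1.58: Pab(L + a)/(6LEI) = 287.4/EI
  θ_A0 = 1418/EI,  θ_B0 = 913.5/EI
Flexibility coefficients: a unit moment at one end gives L/(3EI) there and L/(6EI) at the far end, so f₁₁ = f₂₂ = 4.2/EI and f₁₂ = f₂₁ = 2.1/EI.
Compatibility — zero rotation at each built-in end:
  4.2 M_A + 2.1 M_B = 1418
  2.1 M_A + 4.2 M_B = 913.5
Solving the pair gives M_A = 305.1 kN·m and M_B = 64.94 kN·m (hogging).

M_A = 305.1 kN·m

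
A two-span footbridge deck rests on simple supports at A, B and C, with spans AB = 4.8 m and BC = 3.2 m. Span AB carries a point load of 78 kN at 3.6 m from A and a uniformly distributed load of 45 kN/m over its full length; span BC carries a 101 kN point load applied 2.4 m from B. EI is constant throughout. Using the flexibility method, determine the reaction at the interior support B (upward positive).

Insert a hinge at B; M_B is the redundant, and each span becomes simply supported.
Discontinuity in slope at B on the released structure — sum the simple-span end rotations:
  span AB: point load 78 at a = 3.6: Pab(L + a)/(6LEI) = 98.28/EI
  span AB: UDL 45: wL³/(24EI) = 207.4/EI
  span BC: point load 101 at a = 2.4: Pab(L + b)/(6LEI) = 40.4/EI
  relative rotation θ_0 = (305.6 + 40.4)/EI = 346/EI
A unit hogging moment at B produces rotation L₁/(3EI) + L₂/(3EI) = 2.667/EI.
Slope continuity at B: θ_0 = M_B·2.667/EI, so M_B = 346/2.667 = 129.8 kN·m (hogging).
Span AB, ΣM about A with M_B applied at B: R_B^{AB}·4.8 = 799.2 + 129.8, so R_B^{AB} = 193.5 kN and R_A = 294 − 193.5 = 100.5 kN.
Span BC, ΣM about C: R_B^{BC}·3.2 = 80.8 + 129.8, so R_B^{BC} = 65.8 kN and R_C = 101 − 65.8 = 35.2 kN.
R_B = 193.5 + 65.8 = 259.3 kN.

R_B = 259.3 kN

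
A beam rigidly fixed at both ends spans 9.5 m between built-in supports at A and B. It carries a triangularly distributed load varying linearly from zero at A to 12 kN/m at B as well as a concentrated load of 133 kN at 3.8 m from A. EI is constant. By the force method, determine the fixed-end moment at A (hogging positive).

M_A = 218 kN·m

Release both end moments; the primary structure is a simply-supported span AB with redundants M_A and M_B.
Simple-span end rotations at A and B under the given loads:
  at A: triangular load, peak 12: 7w₀L³/(360EI) = 200.1/EI
  at B: triangular load, peak 12: w₀L³/(45EI) = 228.6/EI
  at A: point load 133 at a = 3.8: Pab(L + b)/(6LEI) = 768.2/EI
  at B: point load 133 at a = 3.8: Pab(L + a)/(6LEI) = 672.2/EI
  θ_A0 = 968.3/EI,  θ_B0 = 900.8/EI
Flexibility coefficients: a unit moment at one end gives L/(3EI) there and L/(6EI) at the far end, so f₁₁ = f₂₂ = 3.167/EI and f₁₂ = f₂₁ = 1.583/EI.
Compatibility — zero rotation at each built-in end:
  3.167 M_A + 1.583 M_B = 968.3
  1.583 M_A + 3.167 M_B = 900.8
Solving the pair gives M_A = 218 kN·m and M_B = 175.4 kN·m (hogging).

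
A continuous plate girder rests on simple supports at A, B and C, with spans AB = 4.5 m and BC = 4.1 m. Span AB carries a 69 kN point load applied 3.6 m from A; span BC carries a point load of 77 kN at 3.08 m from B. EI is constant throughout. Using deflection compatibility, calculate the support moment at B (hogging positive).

Insert a hinge at B; M_B is the redundant, and each span becomes simply supported.
Rotations at B on the released spans (each span's end-slope, ×1/EI):
  span AB: point load 69 at a = 3.6: Pab(L + a)/(6LEI) = 67.07/EI
  span BC: point load 77 at a = 3.08: Pab(L + b)/(6LEI) = 50.35/EI
  relative rotation θ_0 = (67.07 + 50.35)/EI = 117.4/EI
A unit hogging moment at B produces rotation L₁/(3EI) + L₂/(3EI) = 2.867/EI.
Slope continuity at B: θ_0 = M_B·2.867/EI, so M_B = 117.4/2.867 = 40.96 kN·m (hogging).

M_B = 40.96 kN·m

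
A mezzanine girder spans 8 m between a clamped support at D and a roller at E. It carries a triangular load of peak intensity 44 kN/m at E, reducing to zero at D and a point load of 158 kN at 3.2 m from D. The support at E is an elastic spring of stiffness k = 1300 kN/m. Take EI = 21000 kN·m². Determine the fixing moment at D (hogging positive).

Choose R_E as the redundant. The primary structure is the cantilever fixed at D.
Free-end deflection of the primary structure under the applied loading (downward +):
  triangular load, peak 44 at the free end: 11w₀L⁴/(120EI) = 16521/EI
  point load 158 at a = 3.2: Pa²(3L − a)/(6EI) = 5609/EI
  δ_0 = 22129/EI
Tip deflection under a unit load at E: L³/(3EI) = 170.7/EI.
With EI = 21000 kN·m²: δ_0 = 1.0538 m and δ_{EE} = 0.008127 m/kN.
Compatibility — the spring shortens by R_E/k under the reaction it provides: δ_0 − R_E·δ_{EE} = R_E/k. With 1/k = 0.000769 m/kN, R_E = δ_0 / (δ_{EE} + 1/k) = 1.0538 / (0.008127 + 0.000769) = 118.5 kN.
Moment equilibrium about D: M_D = Σ(load moments about D) − R_E·L = 1444 − 118.5×8 = 496.6 kN·m.

M_D = 496.6 kN·m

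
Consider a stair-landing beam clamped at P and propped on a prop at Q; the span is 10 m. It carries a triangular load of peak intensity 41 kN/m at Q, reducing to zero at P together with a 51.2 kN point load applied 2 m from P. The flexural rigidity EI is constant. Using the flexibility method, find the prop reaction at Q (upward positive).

R_Q = 115.6 kN

Choose R_Q as the redundant. The primary structure is the cantilever fixed at P.
Free-end deflection of the primary structure under the applied loading (downward +):
  triangular load, peak 41 at the free end: 11w₀L⁴/(120EI) = 37583/EI
  point load 51.2 at a = 2: Pa²(3L − a)/(6EI) = 955.7/EI
  δ_0 = 38539/EI
Flexibility coefficient — unit upward force at Q: δ_{QQ} = L³/(3EI) = 333.3/EI.
Compatibility at Q: δ_0 − R_Q·δ_{QQ} = 0, so R_Q = 38539/333.3 = 115.6 kN.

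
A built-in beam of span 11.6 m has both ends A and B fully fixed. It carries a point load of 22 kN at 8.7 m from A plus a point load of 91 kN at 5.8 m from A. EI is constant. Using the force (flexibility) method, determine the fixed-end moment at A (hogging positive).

M_A = 143.9 kN·m

Take the two fixed-end moments M_A, M_B as redundants; the released structure is the simple span AB.
On the primary (simply-supported) span, the end slopes from the loading are:
  at A: point load 22 at a = 8.7: Pab(L + b)/(6LEI) = 115.6/EI
  at B: point load 22 at a = 8.7: Pab(L + a)/(6LEI) = 161.9/EI
  at A: point load 91 at a = 5.8: Pab(L + b)/(6LEI) = 765.3/EI
  at B: point load 91 at a = 5.8: Pab(L + a)/(6LEI) = 765.3/EI
  θ_A0 = 880.9/EI,  θ_B0 = 927.2/EI
Flexibility coefficients: a unit moment at one end gives L/(3EI) there and L/(6EI) at the far end, so f₁₁ = f₂₂ = 3.867/EI and f₁₂ = f₂₁ = 1.933/EI.
Compatibility — zero rotation at each built-in end:
  3.867 M_A + 1.933 M_B = 880.9
  1.933 M_A + 3.867 M_B = 927.2
Solving the pair gives M_A = 143.9 kN·m and M_B = 167.8 kN·m (hogging).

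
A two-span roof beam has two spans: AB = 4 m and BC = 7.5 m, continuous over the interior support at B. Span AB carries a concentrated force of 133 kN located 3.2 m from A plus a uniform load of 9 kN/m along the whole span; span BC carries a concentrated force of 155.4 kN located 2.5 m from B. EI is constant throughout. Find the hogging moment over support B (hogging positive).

M_B = 173.7 kN·m

Take M_B as the redundant. Released structure: two simple spans AB and BC with a hinge at B.
End slopes at the hinge B, treating each span as simply supported:
  span AB: point load 133 at a = 3.2: Pab(L + a)/(6LEI) = 102.1/EI
  span AB: UDL 9: wL³/(24EI) = 24/EI
  span BC: point load 155.4 at a = 2.5: Pab(L + b)/(6LEI) = 539.6/EI
  relative rotation θ_0 = (126.1 + 539.6)/EI = 665.7/EI
A unit hogging moment at B produces rotation L₁/(3EI) + L₂/(3EI) = 3.833/EI.
Compatibility: M_B·(L₁+L₂)/(3EI) = θ_0, giving M_B = 173.7 kN·m (hogging).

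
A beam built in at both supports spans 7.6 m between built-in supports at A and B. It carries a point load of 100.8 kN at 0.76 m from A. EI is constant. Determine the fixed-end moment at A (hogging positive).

Release both end moments; the primary structure is a simply-supported span AB with redundants M_A and M_B.
Simple-span end rotations at A and B under the given loads:
  at A: point load 100.8 at a = 0.76: Pab(L + b)/(6LEI) = 165.9/EI
  at B: point load 100.8 at a = 0.76: Pab(L + a)/(6LEI) = 96.07/EI
  θ_A0 = 165.9/EI,  θ_B0 = 96.07/EI
Flexibility coefficients: a unit moment at one end gives L/(3EI) there and L/(6EI) at the far end, so f₁₁ = f₂₂ = 2.533/EI and f₁₂ = f₂₁ = 1.267/EI.
Compatibility — zero rotation at each built-in end:
  2.533 M_A + 1.267 M_B = 165.9
  1.267 M_A + 2.533 M_B = 96.07
Solving the pair gives M_A = 62.05 kN·m and M_B = 6.895 kN·m (hogging).

M_A = 62.05 kN·m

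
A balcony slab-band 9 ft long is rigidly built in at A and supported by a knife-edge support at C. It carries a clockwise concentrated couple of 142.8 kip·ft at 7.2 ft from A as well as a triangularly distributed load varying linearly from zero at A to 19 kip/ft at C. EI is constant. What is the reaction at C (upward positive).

R_C = 69.87 kip

Remove the prop at C; the released (primary) structure is a cantilever built in at A.
Downward deflection at the released point C due to the loads:
  clockwise couple 142.8 at a = 7.2: M₀a(2L − a)/(2EI) = 5552/EI
  triangular load, peak 19 at the free end: 11w₀L⁴/(120EI) = 11427/EI
  δ_0 = 16979/EI
Tip deflection under a unit load at C: L³/(3EI) = 243/EI.
The prop prevents deflection at C: R_C = δ_0/δ_{CC} = 16979/243 = 69.87 kip.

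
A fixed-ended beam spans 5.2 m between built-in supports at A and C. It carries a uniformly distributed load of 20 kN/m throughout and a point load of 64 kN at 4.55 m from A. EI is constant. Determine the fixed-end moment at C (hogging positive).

Take the two fixed-end moments M_A, M_C as redundants; the released structure is the simple span AC.
Simple-span end rotations at A and C under the given loads:
  at A: UDL 20: wL³/(24EI) = 117.2/EI
  at C: UDL 20: wL³/(24EI) = 117.2/EI
  at A: point load 64 at a = 4.55: Pab(L + b)/(6LEI) = 35.49/EI
  at C: point load 64 at a = 4.55: Pab(L + a)/(6LEI) = 59.15/EI
  θ_A0 = 152.7/EI,  θ_C0 = 176.3/EI
Flexibility coefficients: a unit moment at one end gives L/(3EI) there and L/(6EI) at the far end, so f₁₁ = f₂₂ = 1.733/EI and f₁₂ = f₂₁ = 0.8667/EI.
Compatibility — zero rotation at each built-in end:
  1.733 M_A + 0.8667 M_C = 152.7
  0.8667 M_A + 1.733 M_C = 176.3
Solving the pair gives M_A = 49.62 kN·m and M_C = 76.92 kN·m (hogging).

M_C = 76.92 kN·m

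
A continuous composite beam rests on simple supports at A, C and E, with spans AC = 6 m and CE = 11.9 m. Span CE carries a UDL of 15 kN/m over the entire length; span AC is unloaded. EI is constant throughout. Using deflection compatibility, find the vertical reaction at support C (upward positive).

R_C = 133.5 kN

Release continuity at C by inserting a hinge; the redundant is the internal moment M_C. The primary structure is two simply-supported spans AC and CE.
Rotations at C on the released spans (each span's end-slope, ×1/EI):
  span CE: UDL 15: wL³/(24EI) = 1053/EI
  relative rotation θ_0 = (0 + 1053)/EI = 1053/EI
A unit hogging moment at C produces rotation L₁/(3EI) + L₂/(3EI) = 5.967/EI.
Slope continuity at C: θ_0 = M_C·5.967/EI, so M_C = 1053/5.967 = 176.5 kN·m (hogging).
Span AC, ΣM about A with M_C applied at C: R_C^{AC}·6 = 0 + 176.5, so R_C^{AC} = 29.42 kN and R_A = 0 − 29.42 = -29.42 kN.
Span CE, ΣM about E: R_C^{CE}·11.9 = 1062 + 176.5, so R_C^{CE} = 104.1 kN and R_E = 178.5 − 104.1 = 74.42 kN.
R_C = 29.42 + 104.1 = 133.5 kN.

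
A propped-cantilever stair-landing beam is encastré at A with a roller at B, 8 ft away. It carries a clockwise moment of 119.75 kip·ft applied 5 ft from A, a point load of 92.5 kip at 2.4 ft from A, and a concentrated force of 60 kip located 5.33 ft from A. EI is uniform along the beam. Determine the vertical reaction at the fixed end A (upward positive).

R_A = 90.89 kip

Choose R_B as the redundant. The primary structure is the cantilever fixed at A.
Deflection at B on the released cantilever, summing each load's contribution:
  clockwise couple 119.75 at a = 5: M₀a(2L − a)/(2EI) = 3293/EI
  point load 92.5 at a = 2.4: Pa²(3L − a)/(6EI) = 1918/EI
  point load 60 at a = 5.33: Pa²(3L − a)/(6EI) = 5304/EI
  δ_0 = 10515/EI
Tip deflection under a unit load at B: L³/(3EI) = 170.7/EI.
The prop prevents deflection at B: R_B = δ_0/δ_{BB} = 10515/170.7 = 61.61 kip.
Vertical equilibrium: R_A = ΣP − R_B = 152.5 − 61.61 = 90.89 kip.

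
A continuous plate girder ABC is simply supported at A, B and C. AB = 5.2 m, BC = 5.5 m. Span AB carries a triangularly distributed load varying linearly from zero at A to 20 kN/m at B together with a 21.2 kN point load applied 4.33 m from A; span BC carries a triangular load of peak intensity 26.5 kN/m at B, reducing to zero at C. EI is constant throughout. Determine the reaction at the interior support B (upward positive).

R_B = 120.3 kN

Take M_B as the redundant. Released structure: two simple spans AB and BC with a hinge at B.
End slopes at the hinge B, treating each span as simply supported:
  span AB: triangular load, peak 20: w₀L³/(45EI) = 62.49/EI
  span AB: point load 21.2 at a = 4.33: Pab(L + a)/(6LEI) = 24.39/EI
  span BC: triangular load, peak 26.5: w₀L³/(45EI) = 97.98/EI
  relative rotation θ_0 = (86.89 + 97.98)/EI = 184.9/EI
A unit hogging moment at B produces rotation L₁/(3EI) + L₂/(3EI) = 3.567/EI.
Slope continuity at B: θ_0 = M_B·3.567/EI, so M_B = 184.9/3.567 = 51.83 kN·m (hogging).
Span AB, ΣM about A with M_B applied at B: R_B^{AB}·5.2 = 272.1 + 51.83, so R_B^{AB} = 62.29 kN and R_A = 73.2 − 62.29 = 10.91 kN.
Span BC, ΣM about C: R_B^{BC}·5.5 = 267.2 + 51.83, so R_B^{BC} = 58.01 kN and R_C = 72.88 − 58.01 = 14.87 kN.
R_B = 62.29 + 58.01 = 120.3 kN.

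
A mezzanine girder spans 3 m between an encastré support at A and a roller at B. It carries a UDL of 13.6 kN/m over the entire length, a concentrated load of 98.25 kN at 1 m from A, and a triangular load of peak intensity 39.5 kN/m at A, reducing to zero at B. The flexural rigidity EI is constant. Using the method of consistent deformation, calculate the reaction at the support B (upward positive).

R_B = 41.71 kN

Choose R_B as the redundant. The primary structure is the cantilever fixed at A.
Free-end deflection of the primary structure under the applied loading (downward +):
  UDL 13.6: wL⁴/(8EI) = 137.7/EI
  point load 98.25 at a = 1: Pa²(3L − a)/(6EI) = 131/EI
  triangular load, peak 39.5 at the fixed end: w₀L⁴/(30EI) = 106.7/EI
  δ_0 = 375.4/EI
Flexibility coefficient — unit upward force at B: δ_{BB} = L³/(3EI) = 9/EI.
The prop prevents deflection at B: R_B = δ_0/δ_{BB} = 375.4/9 = 41.71 kN.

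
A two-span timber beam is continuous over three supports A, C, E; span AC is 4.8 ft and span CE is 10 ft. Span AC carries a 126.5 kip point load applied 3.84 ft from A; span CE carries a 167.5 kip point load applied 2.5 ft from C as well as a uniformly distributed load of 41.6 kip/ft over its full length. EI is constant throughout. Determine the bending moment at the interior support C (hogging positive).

M_C = 565.4 kip·ft

Insert a hinge at C; M_C is the redundant, and each span becomes simply supported.
Rotations at C on the released spans (each span's end-slope, ×1/EI):
  span AC: point load 126.5 at a = 3.84: Pab(L + a)/(6LEI) = 139.9/EI
  span CE: point load 167.5 at a = 2.5: Pab(L + b)/(6LEI) = 916/EI
  span CE: UDL 41.6: wL³/(24EI) = 1733/EI
  relative rotation θ_0 = (139.9 + 2649)/EI = 2789/EI
A unit hogging moment at C produces rotation L₁/(3EI) + L₂/(3EI) = 4.933/EI.
Compatibility: M_C·(L₁+L₂)/(3EI) = θ_0, giving M_C = 565.4 kip·ft (hogging).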